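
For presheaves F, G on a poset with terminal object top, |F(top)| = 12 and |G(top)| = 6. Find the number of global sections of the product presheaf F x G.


Global sections of a presheaf on a poset with terminal top satisfy
Gamma(H) ~ H(top). Presheaves admit pointwise products, so
(F x G)(top) = F(top) x G(top) (Cartesian product).
|Gamma(F x G)| = |F(top)| * |G(top)| = 12 * 6 = 72.

72


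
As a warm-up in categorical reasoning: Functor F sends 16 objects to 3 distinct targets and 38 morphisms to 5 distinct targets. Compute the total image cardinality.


The image of F consists of distinct objects and distinct morphisms.
|Im(F)| on objects = 3
|Im(F)| on morphisms = 5
Total image cardinality = 3 + 5 = 8

8


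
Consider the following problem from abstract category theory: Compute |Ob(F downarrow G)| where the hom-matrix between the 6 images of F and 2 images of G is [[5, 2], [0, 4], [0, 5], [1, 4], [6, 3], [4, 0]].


Objects of (F downarrow G) are triples (a, b, h: F(a)->G(b)).
The count equals the sum of all entries in the hom-matrix.
sum(row 0) = 7
sum(row 1) = 4
sum(row 2) = 5
sum(row 3) = 5
sum(row 4) = 9
sum(row 5) = 4
Grand total = 34

34


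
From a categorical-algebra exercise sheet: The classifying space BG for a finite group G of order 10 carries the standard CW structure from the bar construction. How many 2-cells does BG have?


In the bar-construction CW model of BG, the n-cells are indexed by
n-tuples [g_1|...|g_n] of non-identity elements of G (degenerate
simplices with some g_i = e do not contribute cells), so there are
(|G| - 1)^n n-cells.
For dim = 2 with |G| = 10:
cells = (10 - 1)^2 = 9^2 = 81

81


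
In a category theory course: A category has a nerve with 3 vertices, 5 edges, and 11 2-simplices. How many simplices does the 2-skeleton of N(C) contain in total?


The 2-skeleton of the nerve N(C) consists of simplices in dimensions 0, 1, 2:
  |N(C)_0| = 3 (objects)
  |N(C)_1| = 5 (morphisms)
  |N(C)_2| = 11 (composable pairs)
Total = 3 + 5 + 11 = 19

19


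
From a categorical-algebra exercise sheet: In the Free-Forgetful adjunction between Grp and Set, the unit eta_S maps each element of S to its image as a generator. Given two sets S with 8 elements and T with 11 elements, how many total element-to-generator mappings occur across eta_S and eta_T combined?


The unit eta_X: X -> U(F(X)) of the Free-Forgetful adjunction
maps each element of X to a generator of F(X). For X = S + T (disjoint
union in Set), |S + T| = |S| + |T|.
Total mappings = 8 + 11 = 19.

19


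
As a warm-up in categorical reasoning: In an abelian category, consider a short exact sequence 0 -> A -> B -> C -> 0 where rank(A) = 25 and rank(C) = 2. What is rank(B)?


For a short exact sequence 0 -> A -> B -> C -> 0,
rank is additive: rank(B) = rank(A) + rank(C).
rank(B) = 25 + 2 = 27

27


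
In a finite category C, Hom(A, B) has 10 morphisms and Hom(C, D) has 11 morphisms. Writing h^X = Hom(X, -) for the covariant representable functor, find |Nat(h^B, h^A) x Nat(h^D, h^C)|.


By the Yoneda lemma, Nat(h^B, h^A) is isomorphic to Hom(A, B),
so |Nat(h^B, h^A)| = |Hom(A, B)| and |Nat(h^D, h^C)| = |Hom(C, D)|.
|Hom(A, B)| = 10, |Hom(C, D)| = 11.
|Nat(h^B, h^A) x Nat(h^D, h^C)| = 10 * 11 = 110

110


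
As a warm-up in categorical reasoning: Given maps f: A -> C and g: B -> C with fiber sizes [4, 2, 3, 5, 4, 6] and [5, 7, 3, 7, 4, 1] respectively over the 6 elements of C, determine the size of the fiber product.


The pullback A x_C B consists of pairs (a, b) with f(a) = g(b).
For each element c in C, the fiber product has |f^-1(c)| * |g^-1(c)| elements.
Summing over C: 4 * 5 + 2 * 7 + 3 * 3 + 5 * 7 + 4 * 4 + 6 * 1
= 20 + 14 + 9 + 35 + 16 + 6 = 100

100


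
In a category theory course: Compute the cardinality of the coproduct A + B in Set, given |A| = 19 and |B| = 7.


In Set, the coproduct A + B is the disjoint union.
|A + B| = |A| + |B| = 19 + 7 = 26

26


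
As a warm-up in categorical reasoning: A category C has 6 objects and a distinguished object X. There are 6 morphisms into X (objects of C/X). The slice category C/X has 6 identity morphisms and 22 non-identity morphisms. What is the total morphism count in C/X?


In the slice category C/X, objects are morphisms to X.
Identity morphisms: 6 (one per object of C/X).
Non-identity morphisms: 22.
Total = 6 + 22 = 28

28


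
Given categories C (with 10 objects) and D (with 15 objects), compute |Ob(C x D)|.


The product category C x D has objects that are pairs (c, d).
Number of pairs = |Ob(C)| * |Ob(D)| = 10 * 15 = 150

150


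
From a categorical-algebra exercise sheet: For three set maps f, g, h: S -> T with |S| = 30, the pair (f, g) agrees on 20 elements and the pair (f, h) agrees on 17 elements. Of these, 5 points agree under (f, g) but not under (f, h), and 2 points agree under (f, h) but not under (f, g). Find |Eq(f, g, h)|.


Eq(f, g, h) is the triple-agreement set: points in S where all three
maps take the same value. Using inclusion-exclusion on the pairwise data:
Pair (f, g) agrees on 20 points; pair (f, h) on 17 points.
Points agreeing under (f, g) but not (f, h) = 5; under (f, h) but not (f, g) = 2.
Triple-agreement = agreement-in-(f, g) minus points that agree under (f, g) but not (f, h):
|Eq(f, g, h)| = 20 - 5 = 15
(cross-check via (f, h): 17 - 2 = 15.)

15


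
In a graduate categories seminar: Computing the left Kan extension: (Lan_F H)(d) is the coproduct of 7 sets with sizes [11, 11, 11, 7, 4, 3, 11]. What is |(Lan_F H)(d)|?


Pointwise, the left Kan extension (Lan_F H)(d) is the colimit, indexed
by the comma category (F downarrow d), of H composed with the
projection (F downarrow d) -> C. Here that colimit is given
as a coproduct (disjoint union) of sets, so its cardinality is the
sum of the sizes of the summands.
Coproduct of sets with sizes: 11 + 11 + 11 + 7 + 4 + 3 + 11
= 58

58


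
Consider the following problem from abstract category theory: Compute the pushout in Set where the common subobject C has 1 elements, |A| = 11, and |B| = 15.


The pushout A +_C B identifies the images of C in A and B.
|A +_C B| = |A| + |B| - |C| (for injections).
= 11 + 15 - 1 = 25

25


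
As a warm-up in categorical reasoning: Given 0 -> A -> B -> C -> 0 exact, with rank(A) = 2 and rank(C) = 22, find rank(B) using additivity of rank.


For a short exact sequence 0 -> A -> B -> C -> 0,
rank is additive: rank(B) = rank(A) + rank(C).
rank(B) = 2 + 22 = 24

24


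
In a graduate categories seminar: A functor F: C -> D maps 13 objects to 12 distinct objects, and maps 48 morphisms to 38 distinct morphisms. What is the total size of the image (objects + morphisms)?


The image of F consists of distinct objects and distinct morphisms.
|Im(F)| on objects = 12
|Im(F)| on morphisms = 38
Total image cardinality = 12 + 38 = 50

50


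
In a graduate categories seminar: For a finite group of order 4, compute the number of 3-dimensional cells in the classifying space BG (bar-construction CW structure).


In the bar-construction CW model of BG, the n-cells are indexed by
n-tuples [g_1|...|g_n] of non-identity elements of G (degenerate
simplices with some g_i = e do not contribute cells), so there are
(|G| - 1)^n n-cells.
For dim = 3 with |G| = 4:
cells = (4 - 1)^3 = 3^3 = 27

27


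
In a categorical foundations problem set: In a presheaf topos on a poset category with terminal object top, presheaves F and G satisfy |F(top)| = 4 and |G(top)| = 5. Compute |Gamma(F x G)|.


Global sections of a presheaf on a poset with terminal top satisfy
Gamma(H) ~ H(top). Presheaves admit pointwise products, so
(F x G)(top) = F(top) x G(top) (Cartesian product).
|Gamma(F x G)| = |F(top)| * |G(top)| = 4 * 5 = 20.

20


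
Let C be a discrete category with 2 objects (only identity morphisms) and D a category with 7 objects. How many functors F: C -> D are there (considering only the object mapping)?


A functor from a discrete category C to D is determined by
where each object maps. Each of the 2 objects of C can map
to any of the 7 objects of D independently.
Number of functors = 7^2 = 49

49


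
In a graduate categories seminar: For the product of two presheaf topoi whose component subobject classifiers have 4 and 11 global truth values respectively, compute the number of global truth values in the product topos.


In a product of presheaf topoi E_1 x E_2, the subobject classifier
is Omega = Omega_1 x Omega_2 (componentwise), so
|Omega(top)| = |Omega_1(top_1)| * |Omega_2(top_2)|.
= 4 * 11 = 44.

44


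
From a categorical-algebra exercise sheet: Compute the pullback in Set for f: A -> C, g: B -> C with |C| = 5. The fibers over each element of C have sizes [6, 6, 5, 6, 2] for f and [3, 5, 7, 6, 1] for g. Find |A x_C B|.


The pullback A x_C B consists of pairs (a, b) with f(a) = g(b).
For each element c in C, the fiber product has |f^-1(c)| * |g^-1(c)| elements.
Summing over C: 6 * 3 + 6 * 5 + 5 * 7 + 6 * 6 + 2 * 1
= 18 + 30 + 35 + 36 + 2 = 121

121


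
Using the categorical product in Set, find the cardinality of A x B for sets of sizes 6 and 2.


In Set, the product A x B is the Cartesian product.
By the universal property, |A x B| = |A| * |B|.
|A x B| = 6 * 2 = 12

12


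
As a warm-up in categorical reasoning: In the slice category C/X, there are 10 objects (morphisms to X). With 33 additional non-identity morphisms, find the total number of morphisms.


In the slice category C/X, objects are morphisms to X.
Identity morphisms: 10 (one per object of C/X).
Non-identity morphisms: 33.
Total = 10 + 33 = 43

43


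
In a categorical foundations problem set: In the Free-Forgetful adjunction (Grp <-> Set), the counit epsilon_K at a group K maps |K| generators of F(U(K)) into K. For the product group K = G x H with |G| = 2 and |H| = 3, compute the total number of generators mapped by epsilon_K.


The counit epsilon_K: F(U(K)) -> K of the Free-Forgetful adjunction
maps |K| generators of F(U(K)) into K. For K = G x H (the product group),
|G x H| = |G| * |H|.
Total generators mapped = 2 * 3 = 6.

6


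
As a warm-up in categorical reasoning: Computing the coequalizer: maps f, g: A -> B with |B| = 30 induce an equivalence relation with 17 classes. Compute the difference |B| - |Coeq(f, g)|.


The coequalizer Coeq(f, g) = B / ~ has one element per equivalence class.
|B| = 30, |Coeq(f, g)| = 17.
|B| - |Coeq(f, g)| = 30 - 17 = 13.

13


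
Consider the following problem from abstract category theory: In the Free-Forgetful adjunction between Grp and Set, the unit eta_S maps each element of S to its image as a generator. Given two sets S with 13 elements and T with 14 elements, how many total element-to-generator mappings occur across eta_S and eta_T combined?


The unit eta_X: X -> U(F(X)) of the Free-Forgetful adjunction
maps each element of X to a generator of F(X). For X = S + T (disjoint
union in Set), |S + T| = |S| + |T|.
Total mappings = 13 + 14 = 27.

27


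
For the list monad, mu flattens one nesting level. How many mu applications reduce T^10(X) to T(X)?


Each application of mu: T^2 -> T removes one layer of nesting.
Starting at depth 10 (i.e., T^10(X)), we need to reach T(X).
Number of mu applications = 10 - 1 = 9

9


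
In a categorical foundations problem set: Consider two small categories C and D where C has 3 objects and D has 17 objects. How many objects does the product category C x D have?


The product category C x D has objects that are pairs (c, d).
Number of pairs = |Ob(C)| * |Ob(D)| = 3 * 17 = 51

51


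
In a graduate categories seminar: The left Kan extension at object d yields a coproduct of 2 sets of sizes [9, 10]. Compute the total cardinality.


Pointwise, the left Kan extension (Lan_F H)(d) is the colimit, indexed
by the comma category (F downarrow d), of H composed with the
projection (F downarrow d) -> C. Here that colimit is given
as a coproduct (disjoint union) of sets, so its cardinality is the
sum of the sizes of the summands.
Coproduct of sets with sizes: 9 + 10
= 19

19


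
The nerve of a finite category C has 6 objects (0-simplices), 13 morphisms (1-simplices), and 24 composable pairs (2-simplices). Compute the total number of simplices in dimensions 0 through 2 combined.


The 2-skeleton of the nerve N(C) consists of simplices in dimensions 0, 1, 2:
  |N(C)_0| = 6 (objects)
  |N(C)_1| = 13 (morphisms)
  |N(C)_2| = 24 (composable pairs)
Total = 6 + 13 + 24 = 43

43


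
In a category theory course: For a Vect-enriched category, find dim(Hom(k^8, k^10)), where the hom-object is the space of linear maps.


In Vect-enriched categories, Hom(k^n, k^m) is the space of m x n matrices.
dim(Hom(k^8, k^10)) = 10 * 8 = 80

80


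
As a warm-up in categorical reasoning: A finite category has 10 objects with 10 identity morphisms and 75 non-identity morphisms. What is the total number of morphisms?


Each object has an identity morphism, giving 10 identities.
Adding the 75 non-identity morphisms:
Total = 10 + 75 = 85

85


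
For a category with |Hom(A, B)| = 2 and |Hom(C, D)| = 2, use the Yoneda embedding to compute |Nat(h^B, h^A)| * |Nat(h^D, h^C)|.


By the Yoneda lemma, Nat(h^B, h^A) is isomorphic to Hom(A, B),
so |Nat(h^B, h^A)| = |Hom(A, B)| and |Nat(h^D, h^C)| = |Hom(C, D)|.
|Hom(A, B)| = 2, |Hom(C, D)| = 2.
|Nat(h^B, h^A) x Nat(h^D, h^C)| = 2 * 2 = 4

4


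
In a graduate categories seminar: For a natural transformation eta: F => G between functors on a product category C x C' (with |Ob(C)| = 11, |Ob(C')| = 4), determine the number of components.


A natural transformation eta: F => G assigns one component morphism per
object of the domain category.
The domain is the product category C x C', so
|Ob(C x C')| = |Ob(C)| * |Ob(C')| = 11 * 4 = 44.
Therefore eta has 44 component morphisms.

44


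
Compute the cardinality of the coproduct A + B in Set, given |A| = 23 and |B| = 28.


In Set, the coproduct A + B is the disjoint union.
|A + B| = |A| + |B| = 23 + 28 = 51

51


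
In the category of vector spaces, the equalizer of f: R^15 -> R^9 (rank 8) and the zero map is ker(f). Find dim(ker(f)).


The equalizer of f and the zero map is ker(f).
By the rank-nullity theorem: dim(ker(f)) = dim(domain) - rank(f).
dim(ker(f)) = 15 - 8 = 7

7


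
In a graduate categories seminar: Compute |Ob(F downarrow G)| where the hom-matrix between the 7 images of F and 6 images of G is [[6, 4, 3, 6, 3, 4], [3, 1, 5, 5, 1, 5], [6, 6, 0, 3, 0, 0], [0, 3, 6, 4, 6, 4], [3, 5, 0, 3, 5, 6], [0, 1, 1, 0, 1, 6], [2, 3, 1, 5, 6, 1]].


Objects of (F downarrow G) are triples (a, b, h: F(a)->G(b)).
The count equals the sum of all entries in the hom-matrix.
sum(row 0) = 26
sum(row 1) = 20
sum(row 2) = 15
sum(row 3) = 23
sum(row 4) = 22
sum(row 5) = 9
sum(row 6) = 18
Grand total = 133

133


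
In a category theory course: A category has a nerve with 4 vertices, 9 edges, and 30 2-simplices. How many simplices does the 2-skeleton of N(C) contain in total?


The 2-skeleton of the nerve N(C) consists of simplices in dimensions 0, 1, 2:
  |N(C)_0| = 4 (objects)
  |N(C)_1| = 9 (morphisms)
  |N(C)_2| = 30 (composable pairs)
Total = 4 + 9 + 30 = 43

43


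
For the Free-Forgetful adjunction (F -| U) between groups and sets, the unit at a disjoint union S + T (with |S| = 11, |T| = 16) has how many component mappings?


The unit eta_X: X -> U(F(X)) of the Free-Forgetful adjunction
maps each element of X to a generator of F(X). For X = S + T (disjoint
union in Set), |S + T| = |S| + |T|.
Total mappings = 11 + 16 = 27.

27


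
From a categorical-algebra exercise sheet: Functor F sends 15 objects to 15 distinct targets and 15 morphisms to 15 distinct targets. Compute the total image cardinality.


The image of F consists of distinct objects and distinct morphisms.
|Im(F)| on objects = 15
|Im(F)| on morphisms = 15
Total image cardinality = 15 + 15 = 30

30


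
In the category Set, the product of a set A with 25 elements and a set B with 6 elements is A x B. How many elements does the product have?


In Set, the product A x B is the Cartesian product.
By the universal property, |A x B| = |A| * |B|.
|A x B| = 25 * 6 = 150

150


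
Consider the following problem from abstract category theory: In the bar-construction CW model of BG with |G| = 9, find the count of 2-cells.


In the bar-construction CW model of BG, the n-cells are indexed by
n-tuples [g_1|...|g_n] of non-identity elements of G (degenerate
simplices with some g_i = e do not contribute cells), so there are
(|G| - 1)^n n-cells.
For dim = 2 with |G| = 9:
cells = (9 - 1)^2 = 8^2 = 64

64


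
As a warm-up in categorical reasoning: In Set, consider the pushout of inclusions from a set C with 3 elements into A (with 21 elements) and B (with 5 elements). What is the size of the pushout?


The pushout A +_C B identifies the images of C in A and B.
|A +_C B| = |A| + |B| - |C| (for injections).
= 21 + 5 - 3 = 23

23


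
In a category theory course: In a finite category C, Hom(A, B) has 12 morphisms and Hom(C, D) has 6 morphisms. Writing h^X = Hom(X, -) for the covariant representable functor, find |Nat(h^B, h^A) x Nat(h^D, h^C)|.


By the Yoneda lemma, Nat(h^B, h^A) is isomorphic to Hom(A, B),
so |Nat(h^B, h^A)| = |Hom(A, B)| and |Nat(h^D, h^C)| = |Hom(C, D)|.
|Hom(A, B)| = 12, |Hom(C, D)| = 6.
|Nat(h^B, h^A) x Nat(h^D, h^C)| = 12 * 6 = 72

72


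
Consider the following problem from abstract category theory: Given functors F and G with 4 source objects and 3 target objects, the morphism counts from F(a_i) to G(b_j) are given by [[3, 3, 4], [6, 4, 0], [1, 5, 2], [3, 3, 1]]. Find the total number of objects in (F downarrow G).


Objects of (F downarrow G) are triples (a, b, h: F(a)->G(b)).
The count equals the sum of all entries in the hom-matrix.
sum(row 0) = 10
sum(row 1) = 10
sum(row 2) = 8
sum(row 3) = 7
Grand total = 35

35


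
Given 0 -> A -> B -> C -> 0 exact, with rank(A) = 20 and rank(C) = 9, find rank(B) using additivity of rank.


For a short exact sequence 0 -> A -> B -> C -> 0,
rank is additive: rank(B) = rank(A) + rank(C).
rank(B) = 20 + 9 = 29

29


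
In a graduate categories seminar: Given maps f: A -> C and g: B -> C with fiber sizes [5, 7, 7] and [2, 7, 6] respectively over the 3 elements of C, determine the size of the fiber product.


The pullback A x_C B consists of pairs (a, b) with f(a) = g(b).
For each element c in C, the fiber product has |f^-1(c)| * |g^-1(c)| elements.
Summing over C: 5 * 2 + 7 * 7 + 7 * 6
= 10 + 49 + 42 = 101

101


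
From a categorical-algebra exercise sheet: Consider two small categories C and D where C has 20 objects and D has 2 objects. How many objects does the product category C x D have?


The product category C x D has objects that are pairs (c, d).
Number of pairs = |Ob(C)| * |Ob(D)| = 20 * 2 = 40

40


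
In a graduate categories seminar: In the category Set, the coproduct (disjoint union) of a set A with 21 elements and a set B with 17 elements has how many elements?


In Set, the coproduct A + B is the disjoint union.
|A + B| = |A| + |B| = 21 + 17 = 38

38


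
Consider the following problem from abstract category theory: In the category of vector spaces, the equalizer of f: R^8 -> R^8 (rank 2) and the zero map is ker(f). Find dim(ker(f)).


The equalizer of f and the zero map is ker(f).
By the rank-nullity theorem: dim(ker(f)) = dim(domain) - rank(f).
dim(ker(f)) = 8 - 2 = 6

6


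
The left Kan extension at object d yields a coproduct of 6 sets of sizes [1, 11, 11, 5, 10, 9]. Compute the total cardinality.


Pointwise, the left Kan extension (Lan_F H)(d) is the colimit, indexed
by the comma category (F downarrow d), of H composed with the
projection (F downarrow d) -> C. Here that colimit is given
as a coproduct (disjoint union) of sets, so its cardinality is the
sum of the sizes of the summands.
Coproduct of sets with sizes: 1 + 11 + 11 + 5 + 10 + 9
= 47

47


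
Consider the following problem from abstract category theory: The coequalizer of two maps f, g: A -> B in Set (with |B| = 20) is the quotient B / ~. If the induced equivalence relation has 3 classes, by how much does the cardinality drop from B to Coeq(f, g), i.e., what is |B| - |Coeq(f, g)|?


The coequalizer Coeq(f, g) = B / ~ has one element per equivalence class.
|B| = 20, |Coeq(f, g)| = 3.
|B| - |Coeq(f, g)| = 20 - 3 = 17.

17


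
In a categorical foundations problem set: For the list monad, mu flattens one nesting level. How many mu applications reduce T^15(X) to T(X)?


Each application of mu: T^2 -> T removes one layer of nesting.
Starting at depth 15 (i.e., T^15(X)), we need to reach T(X).
Number of mu applications = 15 - 1 = 14

14


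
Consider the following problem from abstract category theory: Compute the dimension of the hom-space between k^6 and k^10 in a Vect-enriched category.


In Vect-enriched categories, Hom(k^n, k^m) is the space of m x n matrices.
dim(Hom(k^6, k^10)) = 10 * 6 = 60

60


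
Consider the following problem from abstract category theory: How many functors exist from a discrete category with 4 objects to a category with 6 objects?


A functor from a discrete category C to D is determined by
where each object maps. Each of the 4 objects of C can map
to any of the 6 objects of D independently.
Number of functors = 6^4 = 1296

1296


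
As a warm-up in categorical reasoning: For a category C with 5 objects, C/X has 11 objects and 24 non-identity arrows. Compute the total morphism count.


In the slice category C/X, objects are morphisms to X.
Identity morphisms: 11 (one per object of C/X).
Non-identity morphisms: 24.
Total = 11 + 24 = 35

35


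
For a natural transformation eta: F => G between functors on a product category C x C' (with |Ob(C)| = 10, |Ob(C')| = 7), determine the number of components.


A natural transformation eta: F => G assigns one component morphism per
object of the domain category.
The domain is the product category C x C', so
|Ob(C x C')| = |Ob(C)| * |Ob(C')| = 10 * 7 = 70.
Therefore eta has 70 component morphisms.

70


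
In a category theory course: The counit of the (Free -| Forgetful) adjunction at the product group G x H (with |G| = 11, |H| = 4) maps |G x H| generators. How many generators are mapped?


The counit epsilon_K: F(U(K)) -> K of the Free-Forgetful adjunction
maps |K| generators of F(U(K)) into K. For K = G x H (the product group),
|G x H| = |G| * |H|.
Total generators mapped = 11 * 4 = 44.

44


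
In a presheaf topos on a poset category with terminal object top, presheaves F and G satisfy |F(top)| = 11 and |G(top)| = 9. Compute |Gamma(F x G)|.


Global sections of a presheaf on a poset with terminal top satisfy
Gamma(H) ~ H(top). Presheaves admit pointwise products, so
(F x G)(top) = F(top) x G(top) (Cartesian product).
|Gamma(F x G)| = |F(top)| * |G(top)| = 11 * 9 = 99.

99


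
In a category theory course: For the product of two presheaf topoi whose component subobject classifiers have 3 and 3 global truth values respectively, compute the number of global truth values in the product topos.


In a product of presheaf topoi E_1 x E_2, the subobject classifier
is Omega = Omega_1 x Omega_2 (componentwise), so
|Omega(top)| = |Omega_1(top_1)| * |Omega_2(top_2)|.
= 3 * 3 = 9.

9


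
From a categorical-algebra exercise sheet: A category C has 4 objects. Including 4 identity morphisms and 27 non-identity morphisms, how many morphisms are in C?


Each object has an identity morphism, giving 4 identities.
Adding the 27 non-identity morphisms:
Total = 4 + 27 = 31

31


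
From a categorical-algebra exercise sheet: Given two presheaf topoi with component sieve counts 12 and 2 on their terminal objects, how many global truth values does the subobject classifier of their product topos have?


In a product of presheaf topoi E_1 x E_2, the subobject classifier
is Omega = Omega_1 x Omega_2 (componentwise), so
|Omega(top)| = |Omega_1(top_1)| * |Omega_2(top_2)|.
= 12 * 2 = 24.

24


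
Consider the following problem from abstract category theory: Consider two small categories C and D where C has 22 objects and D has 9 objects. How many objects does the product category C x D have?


The product category C x D has objects that are pairs (c, d).
Number of pairs = |Ob(C)| * |Ob(D)| = 22 * 9 = 198

198


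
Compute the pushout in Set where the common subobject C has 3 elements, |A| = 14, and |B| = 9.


The pushout A +_C B identifies the images of C in A and B.
|A +_C B| = |A| + |B| - |C| (for injections).
= 14 + 9 - 3 = 20

20


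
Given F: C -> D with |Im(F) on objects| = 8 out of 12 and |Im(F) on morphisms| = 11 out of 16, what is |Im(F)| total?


The image of F consists of distinct objects and distinct morphisms.
|Im(F)| on objects = 8
|Im(F)| on morphisms = 11
Total image cardinality = 8 + 11 = 19

19


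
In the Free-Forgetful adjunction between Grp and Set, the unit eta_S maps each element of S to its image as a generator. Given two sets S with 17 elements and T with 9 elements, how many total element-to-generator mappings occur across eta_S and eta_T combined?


The unit eta_X: X -> U(F(X)) of the Free-Forgetful adjunction
maps each element of X to a generator of F(X). For X = S + T (disjoint
union in Set), |S + T| = |S| + |T|.
Total mappings = 17 + 9 = 26.

26


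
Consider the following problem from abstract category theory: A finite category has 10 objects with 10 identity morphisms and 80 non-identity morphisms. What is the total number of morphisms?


Each object has an identity morphism, giving 10 identities.
Adding the 80 non-identity morphisms:
Total = 10 + 80 = 90

90


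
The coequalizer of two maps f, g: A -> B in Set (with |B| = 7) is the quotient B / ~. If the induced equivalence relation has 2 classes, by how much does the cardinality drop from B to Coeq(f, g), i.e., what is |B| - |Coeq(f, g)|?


The coequalizer Coeq(f, g) = B / ~ has one element per equivalence class.
|B| = 7, |Coeq(f, g)| = 2.
|B| - |Coeq(f, g)| = 7 - 2 = 5.

5


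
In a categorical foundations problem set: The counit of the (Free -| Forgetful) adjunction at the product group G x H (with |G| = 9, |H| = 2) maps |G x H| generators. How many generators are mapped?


The counit epsilon_K: F(U(K)) -> K of the Free-Forgetful adjunction
maps |K| generators of F(U(K)) into K. For K = G x H (the product group),
|G x H| = |G| * |H|.
Total generators mapped = 9 * 2 = 18.

18


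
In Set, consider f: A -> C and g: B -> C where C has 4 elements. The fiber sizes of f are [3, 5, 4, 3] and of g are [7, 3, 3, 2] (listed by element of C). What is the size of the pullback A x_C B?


The pullback A x_C B consists of pairs (a, b) with f(a) = g(b).
For each element c in C, the fiber product has |f^-1(c)| * |g^-1(c)| elements.
Summing over C: 3 * 7 + 5 * 3 + 4 * 3 + 3 * 2
= 21 + 15 + 12 + 6 = 54

54


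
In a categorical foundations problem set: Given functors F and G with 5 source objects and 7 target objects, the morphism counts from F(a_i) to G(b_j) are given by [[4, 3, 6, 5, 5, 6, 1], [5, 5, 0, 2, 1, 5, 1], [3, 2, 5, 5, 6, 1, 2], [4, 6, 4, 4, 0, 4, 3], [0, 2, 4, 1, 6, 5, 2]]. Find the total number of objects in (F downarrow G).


Objects of (F downarrow G) are triples (a, b, h: F(a)->G(b)).
The count equals the sum of all entries in the hom-matrix.
sum(row 0) = 30
sum(row 1) = 19
sum(row 2) = 24
sum(row 3) = 25
sum(row 4) = 20
Grand total = 118

118


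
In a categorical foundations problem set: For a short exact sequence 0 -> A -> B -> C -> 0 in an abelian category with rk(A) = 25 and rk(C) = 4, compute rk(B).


For a short exact sequence 0 -> A -> B -> C -> 0,
rank is additive: rank(B) = rank(A) + rank(C).
rank(B) = 25 + 4 = 29

29


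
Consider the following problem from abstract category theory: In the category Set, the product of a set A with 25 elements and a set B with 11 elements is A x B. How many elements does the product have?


In Set, the product A x B is the Cartesian product.
By the universal property, |A x B| = |A| * |B|.
|A x B| = 25 * 11 = 275

275


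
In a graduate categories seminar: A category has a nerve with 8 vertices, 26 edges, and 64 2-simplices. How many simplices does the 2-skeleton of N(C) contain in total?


The 2-skeleton of the nerve N(C) consists of simplices in dimensions 0, 1, 2:
  |N(C)_0| = 8 (objects)
  |N(C)_1| = 26 (morphisms)
  |N(C)_2| = 64 (composable pairs)
Total = 8 + 26 + 64 = 98

98


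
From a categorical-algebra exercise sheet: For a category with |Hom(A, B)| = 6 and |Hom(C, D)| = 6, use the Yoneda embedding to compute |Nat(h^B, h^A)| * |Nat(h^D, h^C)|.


By the Yoneda lemma, Nat(h^B, h^A) is isomorphic to Hom(A, B),
so |Nat(h^B, h^A)| = |Hom(A, B)| and |Nat(h^D, h^C)| = |Hom(C, D)|.
|Hom(A, B)| = 6, |Hom(C, D)| = 6.
|Nat(h^B, h^A) x Nat(h^D, h^C)| = 6 * 6 = 36

36


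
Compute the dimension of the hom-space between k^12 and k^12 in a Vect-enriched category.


In Vect-enriched categories, Hom(k^n, k^m) is the space of m x n matrices.
dim(Hom(k^12, k^12)) = 12 * 12 = 144

144


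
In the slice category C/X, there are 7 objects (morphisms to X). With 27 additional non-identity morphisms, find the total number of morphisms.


In the slice category C/X, objects are morphisms to X.
Identity morphisms: 7 (one per object of C/X).
Non-identity morphisms: 27.
Total = 7 + 27 = 34

34


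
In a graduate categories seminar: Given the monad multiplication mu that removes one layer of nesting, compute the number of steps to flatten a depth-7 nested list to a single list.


Each application of mu: T^2 -> T removes one layer of nesting.
Starting at depth 7 (i.e., T^7(X)), we need to reach T(X).
Number of mu applications = 7 - 1 = 6

6


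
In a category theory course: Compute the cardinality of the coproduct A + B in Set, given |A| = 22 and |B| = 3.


In Set, the coproduct A + B is the disjoint union.
|A + B| = |A| + |B| = 22 + 3 = 25

25


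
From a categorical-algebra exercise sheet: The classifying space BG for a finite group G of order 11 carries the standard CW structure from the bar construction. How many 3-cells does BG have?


In the bar-construction CW model of BG, the n-cells are indexed by
n-tuples [g_1|...|g_n] of non-identity elements of G (degenerate
simplices with some g_i = e do not contribute cells), so there are
(|G| - 1)^n n-cells.
For dim = 3 with |G| = 11:
cells = (11 - 1)^3 = 10^3 = 1000

1000


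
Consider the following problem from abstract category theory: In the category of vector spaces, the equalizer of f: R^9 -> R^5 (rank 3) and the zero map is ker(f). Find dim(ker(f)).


The equalizer of f and the zero map is ker(f).
By the rank-nullity theorem: dim(ker(f)) = dim(domain) - rank(f).
dim(ker(f)) = 9 - 3 = 6

6


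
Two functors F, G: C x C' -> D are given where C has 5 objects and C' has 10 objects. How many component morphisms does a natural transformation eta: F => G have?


A natural transformation eta: F => G assigns one component morphism per
object of the domain category.
The domain is the product category C x C', so
|Ob(C x C')| = |Ob(C)| * |Ob(C')| = 5 * 10 = 50.
Therefore eta has 50 component morphisms.

50


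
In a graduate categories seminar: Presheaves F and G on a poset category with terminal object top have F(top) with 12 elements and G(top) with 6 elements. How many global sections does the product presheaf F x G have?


Global sections of a presheaf on a poset with terminal top satisfy
Gamma(H) ~ H(top). Presheaves admit pointwise products, so
(F x G)(top) = F(top) x G(top) (Cartesian product).
|Gamma(F x G)| = |F(top)| * |G(top)| = 12 * 6 = 72.

72


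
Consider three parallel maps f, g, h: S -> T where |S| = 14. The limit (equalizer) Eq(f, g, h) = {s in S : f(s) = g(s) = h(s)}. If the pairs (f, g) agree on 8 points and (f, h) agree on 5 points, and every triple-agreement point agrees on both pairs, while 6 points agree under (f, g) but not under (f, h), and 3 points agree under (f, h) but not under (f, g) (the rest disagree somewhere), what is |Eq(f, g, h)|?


Eq(f, g, h) is the triple-agreement set: points in S where all three
maps take the same value. Using inclusion-exclusion on the pairwise data:
Pair (f, g) agrees on 8 points; pair (f, h) on 5 points.
Points agreeing under (f, g) but not (f, h) = 6; under (f, h) but not (f, g) = 3.
Triple-agreement = agreement-in-(f, g) minus points that agree under (f, g) but not (f, h):
|Eq(f, g, h)| = 8 - 6 = 2
(cross-check via (f, h): 5 - 3 = 2.)

2


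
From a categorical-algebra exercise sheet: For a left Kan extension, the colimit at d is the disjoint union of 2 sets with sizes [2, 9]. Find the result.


Pointwise, the left Kan extension (Lan_F H)(d) is the colimit, indexed
by the comma category (F downarrow d), of H composed with the
projection (F downarrow d) -> C. Here that colimit is given
as a coproduct (disjoint union) of sets, so its cardinality is the
sum of the sizes of the summands.
Coproduct of sets with sizes: 2 + 9
= 11

11


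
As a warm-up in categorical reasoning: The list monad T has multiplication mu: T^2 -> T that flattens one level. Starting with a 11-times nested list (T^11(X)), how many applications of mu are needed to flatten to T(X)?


Each application of mu: T^2 -> T removes one layer of nesting.
Starting at depth 11 (i.e., T^11(X)), we need to reach T(X).
Number of mu applications = 11 - 1 = 10

10


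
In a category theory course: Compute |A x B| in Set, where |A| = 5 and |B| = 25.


In Set, the product A x B is the Cartesian product.
By the universal property, |A x B| = |A| * |B|.
|A x B| = 5 * 25 = 125

125


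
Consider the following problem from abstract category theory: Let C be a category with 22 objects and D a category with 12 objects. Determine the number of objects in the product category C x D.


The product category C x D has objects that are pairs (c, d).
Number of pairs = |Ob(C)| * |Ob(D)| = 22 * 12 = 264

264


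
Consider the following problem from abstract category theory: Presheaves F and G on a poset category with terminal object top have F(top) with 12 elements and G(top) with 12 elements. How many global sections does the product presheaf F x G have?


Global sections of a presheaf on a poset with terminal top satisfy
Gamma(H) ~ H(top). Presheaves admit pointwise products, so
(F x G)(top) = F(top) x G(top) (Cartesian product).
|Gamma(F x G)| = |F(top)| * |G(top)| = 12 * 12 = 144.

144


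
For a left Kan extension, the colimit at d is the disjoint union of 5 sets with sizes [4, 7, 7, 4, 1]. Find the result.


Pointwise, the left Kan extension (Lan_F H)(d) is the colimit, indexed
by the comma category (F downarrow d), of H composed with the
projection (F downarrow d) -> C. Here that colimit is given
as a coproduct (disjoint union) of sets, so its cardinality is the
sum of the sizes of the summands.
Coproduct of sets with sizes: 4 + 7 + 7 + 4 + 1
= 23

23


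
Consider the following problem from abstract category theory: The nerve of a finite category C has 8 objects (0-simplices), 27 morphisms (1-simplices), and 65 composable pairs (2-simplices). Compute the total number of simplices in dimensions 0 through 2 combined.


The 2-skeleton of the nerve N(C) consists of simplices in dimensions 0, 1, 2:
  |N(C)_0| = 8 (objects)
  |N(C)_1| = 27 (morphisms)
  |N(C)_2| = 65 (composable pairs)
Total = 8 + 27 + 65 = 100

100


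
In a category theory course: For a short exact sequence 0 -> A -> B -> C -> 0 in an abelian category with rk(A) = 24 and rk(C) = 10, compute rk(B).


For a short exact sequence 0 -> A -> B -> C -> 0,
rank is additive: rank(B) = rank(A) + rank(C).
rank(B) = 24 + 10 = 34

34


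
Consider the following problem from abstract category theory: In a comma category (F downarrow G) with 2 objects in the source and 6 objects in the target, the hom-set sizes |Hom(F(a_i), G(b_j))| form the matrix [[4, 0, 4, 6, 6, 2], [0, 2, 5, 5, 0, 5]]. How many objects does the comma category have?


Objects of (F downarrow G) are triples (a, b, h: F(a)->G(b)).
The count equals the sum of all entries in the hom-matrix.
sum(row 0) = 22
sum(row 1) = 17
Grand total = 39

39


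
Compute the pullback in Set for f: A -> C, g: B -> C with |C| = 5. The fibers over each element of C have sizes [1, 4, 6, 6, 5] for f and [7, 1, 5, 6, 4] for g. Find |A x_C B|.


The pullback A x_C B consists of pairs (a, b) with f(a) = g(b).
For each element c in C, the fiber product has |f^-1(c)| * |g^-1(c)| elements.
Summing over C: 1 * 7 + 4 * 1 + 6 * 5 + 6 * 6 + 5 * 4
= 7 + 4 + 30 + 36 + 20 = 97

97


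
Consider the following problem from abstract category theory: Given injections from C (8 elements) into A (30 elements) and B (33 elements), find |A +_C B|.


The pushout A +_C B identifies the images of C in A and B.
|A +_C B| = |A| + |B| - |C| (for injections).
= 30 + 33 - 8 = 55

55


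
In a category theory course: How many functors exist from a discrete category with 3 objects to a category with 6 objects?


A functor from a discrete category C to D is determined by
where each object maps. Each of the 3 objects of C can map
to any of the 6 objects of D independently.
Number of functors = 6^3 = 216

216


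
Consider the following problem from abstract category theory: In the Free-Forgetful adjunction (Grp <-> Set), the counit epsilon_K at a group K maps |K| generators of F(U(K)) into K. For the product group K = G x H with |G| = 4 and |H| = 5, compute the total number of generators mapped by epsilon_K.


The counit epsilon_K: F(U(K)) -> K of the Free-Forgetful adjunction
maps |K| generators of F(U(K)) into K. For K = G x H (the product group),
|G x H| = |G| * |H|.
Total generators mapped = 4 * 5 = 20.

20


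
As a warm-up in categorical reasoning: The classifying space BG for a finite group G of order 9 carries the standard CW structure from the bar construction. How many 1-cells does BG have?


In the bar-construction CW model of BG, the n-cells are indexed by
n-tuples [g_1|...|g_n] of non-identity elements of G (degenerate
simplices with some g_i = e do not contribute cells), so there are
(|G| - 1)^n n-cells.
For dim = 1 with |G| = 9:
cells = (9 - 1)^1 = 8^1 = 8

8


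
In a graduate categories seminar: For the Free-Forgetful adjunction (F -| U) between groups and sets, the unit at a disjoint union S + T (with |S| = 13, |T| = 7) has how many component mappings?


The unit eta_X: X -> U(F(X)) of the Free-Forgetful adjunction
maps each element of X to a generator of F(X). For X = S + T (disjoint
union in Set), |S + T| = |S| + |T|.
Total mappings = 13 + 7 = 20.

20


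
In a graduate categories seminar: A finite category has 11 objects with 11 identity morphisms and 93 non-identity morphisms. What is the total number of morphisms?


Each object has an identity morphism, giving 11 identities.
Adding the 93 non-identity morphisms:
Total = 11 + 93 = 104

104


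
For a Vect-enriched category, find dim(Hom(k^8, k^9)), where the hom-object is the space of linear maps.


In Vect-enriched categories, Hom(k^n, k^m) is the space of m x n matrices.
dim(Hom(k^8, k^9)) = 9 * 8 = 72

72


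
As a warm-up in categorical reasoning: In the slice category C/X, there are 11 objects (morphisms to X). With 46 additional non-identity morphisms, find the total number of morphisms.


In the slice category C/X, objects are morphisms to X.
Identity morphisms: 11 (one per object of C/X).
Non-identity morphisms: 46.
Total = 11 + 46 = 57

57


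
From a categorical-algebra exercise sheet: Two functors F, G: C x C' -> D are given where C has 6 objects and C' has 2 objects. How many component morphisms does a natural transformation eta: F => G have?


A natural transformation eta: F => G assigns one component morphism per
object of the domain category.
The domain is the product category C x C', so
|Ob(C x C')| = |Ob(C)| * |Ob(C')| = 6 * 2 = 12.
Therefore eta has 12 component morphisms.

12


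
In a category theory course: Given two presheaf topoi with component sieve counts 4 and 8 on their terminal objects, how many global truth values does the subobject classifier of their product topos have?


In a product of presheaf topoi E_1 x E_2, the subobject classifier
is Omega = Omega_1 x Omega_2 (componentwise), so
|Omega(top)| = |Omega_1(top_1)| * |Omega_2(top_2)|.
= 4 * 8 = 32.

32
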